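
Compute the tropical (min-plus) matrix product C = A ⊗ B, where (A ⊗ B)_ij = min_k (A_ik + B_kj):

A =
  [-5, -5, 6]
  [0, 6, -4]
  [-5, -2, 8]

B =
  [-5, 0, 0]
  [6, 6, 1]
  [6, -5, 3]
A ⊗ B =
  [-10, -5, -5]
  [-5, -9, -1]
  [-10, -5, -5]

Apply the min-plus product entry-by-entry:
  C[0][0] = min over k of (A[0][0] + B[0][0] = -5 + -5 = -10, A[0][1] + B[1][0] = -5 + 6 = 1, A[0][2] + B[2][0] = 6 + 6 = 12) = -10 (attained at k = 0)
  C[0][1] = min over k of (A[0][0] + B[0][1] = -5 + 0 = -5, A[0][1] + B[1][1] = -5 + 6 = 1, A[0][2] + B[2][1] = 6 + -5 = 1) = -5 (attained at k = 0)
  C[0][2] = min over k of (A[0][0] + B[0][2] = -5 + 0 = -5, A[0][1] + B[1][2] = -5 + 1 = -4, A[0][2] + B[2][2] = 6 + 3 = 9) = -5 (attained at k = 0)
  C[1][0] = min over k of (A[1][0] + B[0][0] = 0 + -5 = -5, A[1][1] + B[1][0] = 6 + 6 = 12, A[1][2] + B[2][0] = -4 + 6 = 2) = -5 (attained at k = 0)
  C[1][1] = min over k of (A[1][0] + B[0][1] = 0 + 0 = 0, A[1][1] + B[1][1] = 6 + 6 = 12, A[1][2] + B[2][1] = -4 + -5 = -9) = -9 (attained at k = 2)
  C[1][2] = min over k of (A[1][0] + B[0][2] = 0 + 0 = 0, A[1][1] + B[1][2] = 6 + 1 = 7, A[1][2] + B[2][2] = -4 + 3 = -1) = -1 (attained at k = 2)
  C[2][0] = min over k of (A[2][0] + B[0][0] = -5 + -5 = -10, A[2][1] + B[1][0] = -2 + 6 = 4, A[2][2] + B[2][0] = 8 + 6 = 14) = -10 (attained at k = 0)
  C[2][1] = min over k of (A[2][0] + B[0][1] = -5 + 0 = -5, A[2][1] + B[1][1] = -2 + 6 = 4, A[2][2] + B[2][1] = 8 + -5 = 3) = -5 (attained at k = 0)
  C[2][2] = min over k of (A[2][0] + B[0][2] = -5 + 0 = -5, A[2][1] + B[1][2] = -2 + 1 = -1, A[2][2] + B[2][2] = 8 + 3 = 11) = -5 (attained at k = 0)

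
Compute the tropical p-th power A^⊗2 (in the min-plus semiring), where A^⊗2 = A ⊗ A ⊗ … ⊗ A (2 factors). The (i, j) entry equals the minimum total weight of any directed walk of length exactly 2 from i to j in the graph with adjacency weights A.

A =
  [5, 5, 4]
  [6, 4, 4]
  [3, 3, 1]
A^⊗2 =
  [7, 7, 5]
  [7, 7, 5]
  [4, 4, 2]

Each entry (A^⊗2)_ij equals the minimum over all length-2 walks i = v_0 → v_1 → … → v_2 = j of Σ_t A[v_t][v_{t+1}]. For example, for (i, j) = (0, 2) we minimise over 3 possible intermediate vertex sequences; the minimum is 5, attained along the walk 0 → 2 → 2.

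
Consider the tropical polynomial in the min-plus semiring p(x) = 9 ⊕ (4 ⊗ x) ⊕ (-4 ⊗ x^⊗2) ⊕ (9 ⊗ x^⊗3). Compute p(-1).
p(-1) = -6

A tropical monomial a ⊗ x^⊗i evaluates to a + i · x. Evaluating each term at x = -1:
  Term 0 contributes 9 + 0 · -1 = 9
  Term 1 contributes 4 + 1 · -1 = 3
  Term 2 contributes -4 + 2 · -1 = -6
  Term 3 contributes 9 + 3 · -1 = 6
p(-1) = ⊕ of these = min[9, 3, -6, 6] = -6.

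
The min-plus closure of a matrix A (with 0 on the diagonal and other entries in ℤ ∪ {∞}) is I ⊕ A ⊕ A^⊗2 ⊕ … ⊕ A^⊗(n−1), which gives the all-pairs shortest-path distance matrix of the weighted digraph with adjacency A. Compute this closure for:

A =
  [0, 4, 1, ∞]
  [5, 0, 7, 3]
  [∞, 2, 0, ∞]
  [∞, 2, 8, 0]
Closure =
  [0, 3, 1, 6]
  [5, 0, 6, 3]
  [7, 2, 0, 5]
  [7, 2, 8, 0]

This is the Floyd-Warshall all-pairs shortest-path computation. For each intermediate vertex k = 0, 1, …, 3, update dist[i][j] ← min(dist[i][j], dist[i][k] + dist[k][j]). The final matrix gives, for each (i, j), the minimum total weight of any directed path from i to j (possibly empty when i = j).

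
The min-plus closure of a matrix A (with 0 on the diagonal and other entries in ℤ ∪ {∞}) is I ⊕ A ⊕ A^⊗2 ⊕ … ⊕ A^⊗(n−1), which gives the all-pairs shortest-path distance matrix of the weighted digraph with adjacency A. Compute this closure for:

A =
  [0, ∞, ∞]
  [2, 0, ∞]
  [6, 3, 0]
Closure =
  [0, ∞, ∞]
  [2, 0, ∞]
  [5, 3, 0]

This is the Floyd-Warshall all-pairs shortest-path computation. For each intermediate vertex k = 0, 1, …, 2, update dist[i][j] ← min(dist[i][j], dist[i][k] + dist[k][j]). The final matrix gives, for each (i, j), the minimum total weight of any directed path from i to j (possibly empty when i = j).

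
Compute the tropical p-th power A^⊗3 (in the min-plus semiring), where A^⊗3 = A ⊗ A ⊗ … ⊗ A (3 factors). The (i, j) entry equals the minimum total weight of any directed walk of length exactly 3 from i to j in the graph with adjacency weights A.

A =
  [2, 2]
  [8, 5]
A^⊗3 =
  [6, 6]
  [12, 12]

Each entry (A^⊗3)_ij equals the minimum over all length-3 walks i = v_0 → v_1 → … → v_3 = j of Σ_t A[v_t][v_{t+1}]. For example, for (i, j) = (0, 1) we minimise over 4 possible intermediate vertex sequences; the minimum is 6, attained along the walk 0 → 0 → 0 → 1.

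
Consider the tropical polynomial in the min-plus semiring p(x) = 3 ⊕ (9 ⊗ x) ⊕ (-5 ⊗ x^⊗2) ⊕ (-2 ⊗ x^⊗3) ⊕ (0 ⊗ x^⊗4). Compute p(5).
p(5) = 3

A tropical monomial a ⊗ x^⊗i evaluates to a + i · x. Evaluating each term at x = 5:
  Term 0 contributes 3 + 0 · 5 = 3
  Term 1 contributes 9 + 1 · 5 = 14
  Term 2 contributes -5 + 2 · 5 = 5
  Term 3 contributes -2 + 3 · 5 = 13
  Term 4 contributes 0 + 4 · 5 = 20
p(5) = ⊕ of these = min[3, 14, 5, 13, 20] = 3.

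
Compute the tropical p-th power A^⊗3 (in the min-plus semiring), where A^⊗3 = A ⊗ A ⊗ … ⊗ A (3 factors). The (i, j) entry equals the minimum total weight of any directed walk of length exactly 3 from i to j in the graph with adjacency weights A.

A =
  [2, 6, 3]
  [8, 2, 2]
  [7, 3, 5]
A^⊗3 =
  [6, 8, 7]
  [11, 6, 6]
  [11, 7, 7]

Each entry (A^⊗3)_ij equals the minimum over all length-3 walks i = v_0 → v_1 → … → v_3 = j of Σ_t A[v_t][v_{t+1}]. For example, for (i, j) = (0, 2) we minimise over 9 possible intermediate vertex sequences; the minimum is 7, attained along the walk 0 → 0 → 0 → 2.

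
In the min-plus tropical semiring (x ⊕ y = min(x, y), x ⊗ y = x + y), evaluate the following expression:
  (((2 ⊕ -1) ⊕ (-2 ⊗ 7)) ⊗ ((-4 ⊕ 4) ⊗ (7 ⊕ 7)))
(((2 ⊕ -1) ⊕ (-2 ⊗ 7)) ⊗ ((-4 ⊕ 4) ⊗ (7 ⊕ 7))) = 2

Expand innermost to outermost. Recall ⊕ takes the minimum of its arguments and ⊗ takes their sum. Working out the expression (((2 ⊕ -1) ⊕ (-2 ⊗ 7)) ⊗ ((-4 ⊕ 4) ⊗ (7 ⊕ 7))) gives 2.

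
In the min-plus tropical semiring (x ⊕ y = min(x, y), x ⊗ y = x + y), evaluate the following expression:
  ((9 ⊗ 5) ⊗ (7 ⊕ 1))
((9 ⊗ 5) ⊗ (7 ⊕ 1)) = 15

Expand innermost to outermost. Recall ⊕ takes the minimum of its arguments and ⊗ takes their sum. Working out the expression ((9 ⊗ 5) ⊗ (7 ⊕ 1)) gives 15.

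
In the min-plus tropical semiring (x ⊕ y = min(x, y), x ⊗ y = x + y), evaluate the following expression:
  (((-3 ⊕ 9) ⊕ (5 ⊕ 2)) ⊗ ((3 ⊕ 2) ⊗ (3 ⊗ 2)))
(((-3 ⊕ 9) ⊕ (5 ⊕ 2)) ⊗ ((3 ⊕ 2) ⊗ (3 ⊗ 2))) = 4

Expand innermost to outermost. Recall ⊕ takes the minimum of its arguments and ⊗ takes their sum. Working out the expression (((-3 ⊕ 9) ⊕ (5 ⊕ 2)) ⊗ ((3 ⊕ 2) ⊗ (3 ⊗ 2))) gives 4.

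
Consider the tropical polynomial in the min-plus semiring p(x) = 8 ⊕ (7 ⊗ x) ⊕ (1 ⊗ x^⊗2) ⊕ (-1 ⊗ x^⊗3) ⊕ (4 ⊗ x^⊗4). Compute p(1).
p(1) = 2

A tropical monomial a ⊗ x^⊗i evaluates to a + i · x. Evaluating each term at x = 1:
  Term 0 contributes 8 + 0 · 1 = 8
  Term 1 contributes 7 + 1 · 1 = 8
  Term 2 contributes 1 + 2 · 1 = 3
  Term 3 contributes -1 + 3 · 1 = 2
  Term 4 contributes 4 + 4 · 1 = 8
p(1) = ⊕ of these = min[8, 8, 3, 2, 8] = 2.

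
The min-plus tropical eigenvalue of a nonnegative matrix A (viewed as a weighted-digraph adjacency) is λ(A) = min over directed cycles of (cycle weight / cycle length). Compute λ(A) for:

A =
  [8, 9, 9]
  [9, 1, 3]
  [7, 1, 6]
λ(A) = 1

Enumerate directed cycles and compute their means (weight / length). Sample:
  cycle 0 → 0: weight = 8, length = 1, mean = 8/1 ≈ 8.000
  cycle 1 → 1: weight = 1, length = 1, mean = 1/1 ≈ 1.000
  cycle 2 → 2: weight = 6, length = 1, mean = 6/1 ≈ 6.000
  cycle 0 → 1 → 0: weight = 18, length = 2, mean = 18/2 ≈ 9.000
  cycle 0 → 2 → 0: weight = 16, length = 2, mean = 16/2 ≈ 8.000
  cycle 1 → 0 → 1: weight = 18, length = 2, mean = 18/2 ≈ 9.000
Minimum mean = 1.000, attained e.g. along the cycle 1 → 1 with weight 1 and length 1. So λ(A) = 1/1 = 1.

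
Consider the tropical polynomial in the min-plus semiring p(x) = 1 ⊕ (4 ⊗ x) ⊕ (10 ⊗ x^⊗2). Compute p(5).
p(5) = 1

A tropical monomial a ⊗ x^⊗i evaluates to a + i · x. Evaluating each term at x = 5:
  Term 0 contributes 1 + 0 · 5 = 1
  Term 1 contributes 4 + 1 · 5 = 9
  Term 2 contributes 10 + 2 · 5 = 20
p(5) = ⊕ of these = min[1, 9, 20] = 1.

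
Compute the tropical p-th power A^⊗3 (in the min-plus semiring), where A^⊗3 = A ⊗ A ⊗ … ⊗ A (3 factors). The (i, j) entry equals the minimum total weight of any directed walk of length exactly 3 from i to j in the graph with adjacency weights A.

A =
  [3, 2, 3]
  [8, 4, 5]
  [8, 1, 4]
A^⊗3 =
  [9, 7, 9]
  [14, 10, 11]
  [12, 7, 10]

Each entry (A^⊗3)_ij equals the minimum over all length-3 walks i = v_0 → v_1 → … → v_3 = j of Σ_t A[v_t][v_{t+1}]. For example, for (i, j) = (0, 2) we minimise over 9 possible intermediate vertex sequences; the minimum is 9, attained along the walk 0 → 0 → 0 → 2.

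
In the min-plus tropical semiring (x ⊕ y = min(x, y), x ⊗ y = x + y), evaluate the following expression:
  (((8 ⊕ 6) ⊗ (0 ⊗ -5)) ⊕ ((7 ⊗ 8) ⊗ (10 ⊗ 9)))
(((8 ⊕ 6) ⊗ (0 ⊗ -5)) ⊕ ((7 ⊗ 8) ⊗ (10 ⊗ 9))) = 1

Expand innermost to outermost. Recall ⊕ takes the minimum of its arguments and ⊗ takes their sum. Working out the expression (((8 ⊕ 6) ⊗ (0 ⊗ -5)) ⊕ ((7 ⊗ 8) ⊗ (10 ⊗ 9))) gives 1.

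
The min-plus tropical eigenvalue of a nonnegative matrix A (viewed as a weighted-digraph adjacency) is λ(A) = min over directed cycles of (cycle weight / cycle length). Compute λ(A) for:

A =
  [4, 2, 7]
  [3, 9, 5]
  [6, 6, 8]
λ(A) = 5/2

Enumerate directed cycles and compute their means (weight / length). Sample:
  cycle 0 → 0: weight = 4, length = 1, mean = 4/1 ≈ 4.000
  cycle 1 → 1: weight = 9, length = 1, mean = 9/1 ≈ 9.000
  cycle 2 → 2: weight = 8, length = 1, mean = 8/1 ≈ 8.000
  cycle 0 → 1 → 0: weight = 5, length = 2, mean = 5/2 ≈ 2.500
  cycle 0 → 2 → 0: weight = 13, length = 2, mean = 13/2 ≈ 6.500
  cycle 1 → 0 → 1: weight = 5, length = 2, mean = 5/2 ≈ 2.500
Minimum mean = 2.500, attained e.g. along the cycle 0 → 1 → 0 with weight 5 and length 2. So λ(A) = 5/2 = 5/2.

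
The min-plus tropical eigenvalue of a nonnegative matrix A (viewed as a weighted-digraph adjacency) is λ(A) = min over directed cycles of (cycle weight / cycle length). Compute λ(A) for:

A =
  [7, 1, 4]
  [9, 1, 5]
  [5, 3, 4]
λ(A) = 1

Enumerate directed cycles and compute their means (weight / length). Sample:
  cycle 0 → 0: weight = 7, length = 1, mean = 7/1 ≈ 7.000
  cycle 1 → 1: weight = 1, length = 1, mean = 1/1 ≈ 1.000
  cycle 2 → 2: weight = 4, length = 1, mean = 4/1 ≈ 4.000
  cycle 0 → 1 → 0: weight = 10, length = 2, mean = 10/2 ≈ 5.000
  cycle 0 → 2 → 0: weight = 9, length = 2, mean = 9/2 ≈ 4.500
  cycle 1 → 0 → 1: weight = 10, length = 2, mean = 10/2 ≈ 5.000
Minimum mean = 1.000, attained e.g. along the cycle 1 → 1 with weight 1 and length 1. So λ(A) = 1/1 = 1.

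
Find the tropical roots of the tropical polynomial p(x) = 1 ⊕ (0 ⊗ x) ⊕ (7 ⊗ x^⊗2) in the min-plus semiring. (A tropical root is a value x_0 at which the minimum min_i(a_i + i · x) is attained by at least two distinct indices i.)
Roots: {-7, 1}

Each tropical root is a break point of the lower envelope of the lines y = a_i + i · x (there are 3 lines, with slopes 0, 1, ..., 2). Only the lines that attain the minimum somewhere contribute to roots; other lines are dominated. Here the surviving (envelope) indices are i = 2, i = 1, i = 0.
Intersections between consecutive envelope lines give the roots: for adjacent envelope indices i < j the intersection is x = (a_i − a_j) / (j − i). Reading off the sorted break points: {-7, 1}.
Verification: at each break x_0, at least two indices attain the minimum of min_i(a_i + i · x_0).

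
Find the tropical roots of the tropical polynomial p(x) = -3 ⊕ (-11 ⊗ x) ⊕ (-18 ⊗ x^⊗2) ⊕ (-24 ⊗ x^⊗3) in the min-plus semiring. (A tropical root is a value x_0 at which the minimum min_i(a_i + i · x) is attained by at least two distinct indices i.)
Roots: {6, 7, 8}

Each tropical root is a break point of the lower envelope of the lines y = a_i + i · x (there are 4 lines, with slopes 0, 1, ..., 3). Only the lines that attain the minimum somewhere contribute to roots; other lines are dominated. Here the surviving (envelope) indices are i = 3, i = 2, i = 1, i = 0.
Intersections between consecutive envelope lines give the roots: for adjacent envelope indices i < j the intersection is x = (a_i − a_j) / (j − i). Reading off the sorted break points: {6, 7, 8}.
Verification: at each break x_0, at least two indices attain the minimum of min_i(a_i + i · x_0).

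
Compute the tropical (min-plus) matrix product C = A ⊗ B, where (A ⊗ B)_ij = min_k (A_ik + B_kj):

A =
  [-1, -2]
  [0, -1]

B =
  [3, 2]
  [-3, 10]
A ⊗ B =
  [-5, 1]
  [-4, 2]

Apply the min-plus product entry-by-entry:
  C[0][0] = min over k of (A[0][0] + B[0][0] = -1 + 3 = 2, A[0][1] + B[1][0] = -2 + -3 = -5) = -5 (attained at k = 1)
  C[0][1] = min over k of (A[0][0] + B[0][1] = -1 + 2 = 1, A[0][1] + B[1][1] = -2 + 10 = 8) = 1 (attained at k = 0)
  C[1][0] = min over k of (A[1][0] + B[0][0] = 0 + 3 = 3, A[1][1] + B[1][0] = -1 + -3 = -4) = -4 (attained at k = 1)
  C[1][1] = min over k of (A[1][0] + B[0][1] = 0 + 2 = 2, A[1][1] + B[1][1] = -1 + 10 = 9) = 2 (attained at k = 0)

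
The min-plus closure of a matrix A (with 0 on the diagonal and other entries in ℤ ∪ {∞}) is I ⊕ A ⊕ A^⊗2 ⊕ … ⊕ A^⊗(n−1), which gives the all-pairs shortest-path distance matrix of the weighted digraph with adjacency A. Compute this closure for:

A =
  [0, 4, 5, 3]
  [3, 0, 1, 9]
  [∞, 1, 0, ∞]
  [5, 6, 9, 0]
Closure =
  [0, 4, 5, 3]
  [3, 0, 1, 6]
  [4, 1, 0, 7]
  [5, 6, 7, 0]

This is the Floyd-Warshall all-pairs shortest-path computation. For each intermediate vertex k = 0, 1, …, 3, update dist[i][j] ← min(dist[i][j], dist[i][k] + dist[k][j]). The final matrix gives, for each (i, j), the minimum total weight of any directed path from i to j (possibly empty when i = j).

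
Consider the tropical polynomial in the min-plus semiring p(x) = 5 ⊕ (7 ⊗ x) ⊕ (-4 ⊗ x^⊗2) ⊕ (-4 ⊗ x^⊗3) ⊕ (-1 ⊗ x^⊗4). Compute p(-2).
p(-2) = -10

A tropical monomial a ⊗ x^⊗i evaluates to a + i · x. Evaluating each term at x = -2:
  Term 0 contributes 5 + 0 · -2 = 5
  Term 1 contributes 7 + 1 · -2 = 5
  Term 2 contributes -4 + 2 · -2 = -8
  Term 3 contributes -4 + 3 · -2 = -10
  Term 4 contributes -1 + 4 · -2 = -9
p(-2) = ⊕ of these = min[5, 5, -8, -10, -9] = -10.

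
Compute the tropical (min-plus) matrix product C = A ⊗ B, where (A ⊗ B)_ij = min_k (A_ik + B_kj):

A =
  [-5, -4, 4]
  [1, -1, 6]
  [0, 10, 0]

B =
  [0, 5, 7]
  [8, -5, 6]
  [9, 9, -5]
A ⊗ B =
  [-5, -9, -1]
  [1, -6, 1]
  [0, 5, -5]

Apply the min-plus product entry-by-entry:
  C[0][0] = min over k of (A[0][0] + B[0][0] = -5 + 0 = -5, A[0][1] + B[1][0] = -4 + 8 = 4, A[0][2] + B[2][0] = 4 + 9 = 13) = -5 (attained at k = 0)
  C[0][1] = min over k of (A[0][0] + B[0][1] = -5 + 5 = 0, A[0][1] + B[1][1] = -4 + -5 = -9, A[0][2] + B[2][1] = 4 + 9 = 13) = -9 (attained at k = 1)
  C[0][2] = min over k of (A[0][0] + B[0][2] = -5 + 7 = 2, A[0][1] + B[1][2] = -4 + 6 = 2, A[0][2] + B[2][2] = 4 + -5 = -1) = -1 (attained at k = 2)
  C[1][0] = min over k of (A[1][0] + B[0][0] = 1 + 0 = 1, A[1][1] + B[1][0] = -1 + 8 = 7, A[1][2] + B[2][0] = 6 + 9 = 15) = 1 (attained at k = 0)
  C[1][1] = min over k of (A[1][0] + B[0][1] = 1 + 5 = 6, A[1][1] + B[1][1] = -1 + -5 = -6, A[1][2] + B[2][1] = 6 + 9 = 15) = -6 (attained at k = 1)
  C[1][2] = min over k of (A[1][0] + B[0][2] = 1 + 7 = 8, A[1][1] + B[1][2] = -1 + 6 = 5, A[1][2] + B[2][2] = 6 + -5 = 1) = 1 (attained at k = 2)
  C[2][0] = min over k of (A[2][0] + B[0][0] = 0 + 0 = 0, A[2][1] + B[1][0] = 10 + 8 = 18, A[2][2] + B[2][0] = 0 + 9 = 9) = 0 (attained at k = 0)
  C[2][1] = min over k of (A[2][0] + B[0][1] = 0 + 5 = 5, A[2][1] + B[1][1] = 10 + -5 = 5, A[2][2] + B[2][1] = 0 + 9 = 9) = 5 (attained at k = 0)
  C[2][2] = min over k of (A[2][0] + B[0][2] = 0 + 7 = 7, A[2][1] + B[1][2] = 10 + 6 = 16, A[2][2] + B[2][2] = 0 + -5 = -5) = -5 (attained at k = 2)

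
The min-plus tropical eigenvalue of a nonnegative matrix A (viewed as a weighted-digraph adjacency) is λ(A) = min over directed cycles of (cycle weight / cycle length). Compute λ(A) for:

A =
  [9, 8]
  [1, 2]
λ(A) = 2

Enumerate directed cycles and compute their means (weight / length). Sample:
  cycle 0 → 0: weight = 9, length = 1, mean = 9/1 ≈ 9.000
  cycle 1 → 1: weight = 2, length = 1, mean = 2/1 ≈ 2.000
  cycle 0 → 1 → 0: weight = 9, length = 2, mean = 9/2 ≈ 4.500
  cycle 1 → 0 → 1: weight = 9, length = 2, mean = 9/2 ≈ 4.500
Minimum mean = 2.000, attained e.g. along the cycle 1 → 1 with weight 2 and length 1. So λ(A) = 2/1 = 2.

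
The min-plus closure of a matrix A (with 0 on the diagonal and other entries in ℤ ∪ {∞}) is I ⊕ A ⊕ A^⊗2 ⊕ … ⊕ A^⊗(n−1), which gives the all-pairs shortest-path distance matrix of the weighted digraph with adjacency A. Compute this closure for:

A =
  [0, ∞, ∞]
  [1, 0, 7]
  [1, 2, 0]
Closure =
  [0, ∞, ∞]
  [1, 0, 7]
  [1, 2, 0]

This is the Floyd-Warshall all-pairs shortest-path computation. For each intermediate vertex k = 0, 1, …, 2, update dist[i][j] ← min(dist[i][j], dist[i][k] + dist[k][j]). The final matrix gives, for each (i, j), the minimum total weight of any directed path from i to j (possibly empty when i = j).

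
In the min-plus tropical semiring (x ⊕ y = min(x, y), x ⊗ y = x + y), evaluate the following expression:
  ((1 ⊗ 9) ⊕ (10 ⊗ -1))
((1 ⊗ 9) ⊕ (10 ⊗ -1)) = 9

Expand innermost to outermost. Recall ⊕ takes the minimum of its arguments and ⊗ takes their sum. Working out the expression ((1 ⊗ 9) ⊕ (10 ⊗ -1)) gives 9.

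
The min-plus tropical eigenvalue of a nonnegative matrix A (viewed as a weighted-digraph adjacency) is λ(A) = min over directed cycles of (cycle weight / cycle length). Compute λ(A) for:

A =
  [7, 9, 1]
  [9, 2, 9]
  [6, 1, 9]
λ(A) = 2

Enumerate directed cycles and compute their means (weight / length). Sample:
  cycle 0 → 0: weight = 7, length = 1, mean = 7/1 ≈ 7.000
  cycle 1 → 1: weight = 2, length = 1, mean = 2/1 ≈ 2.000
  cycle 2 → 2: weight = 9, length = 1, mean = 9/1 ≈ 9.000
  cycle 0 → 1 → 0: weight = 18, length = 2, mean = 18/2 ≈ 9.000
  cycle 0 → 2 → 0: weight = 7, length = 2, mean = 7/2 ≈ 3.500
  cycle 1 → 0 → 1: weight = 18, length = 2, mean = 18/2 ≈ 9.000
Minimum mean = 2.000, attained e.g. along the cycle 1 → 1 with weight 2 and length 1. So λ(A) = 2/1 = 2.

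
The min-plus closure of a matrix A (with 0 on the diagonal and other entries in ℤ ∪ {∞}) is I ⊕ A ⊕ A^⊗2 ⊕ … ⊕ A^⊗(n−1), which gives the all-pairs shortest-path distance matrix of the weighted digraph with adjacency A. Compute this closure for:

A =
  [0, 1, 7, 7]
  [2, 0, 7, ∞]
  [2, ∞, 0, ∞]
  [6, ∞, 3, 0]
Closure =
  [0, 1, 7, 7]
  [2, 0, 7, 9]
  [2, 3, 0, 9]
  [5, 6, 3, 0]

This is the Floyd-Warshall all-pairs shortest-path computation. For each intermediate vertex k = 0, 1, …, 3, update dist[i][j] ← min(dist[i][j], dist[i][k] + dist[k][j]). The final matrix gives, for each (i, j), the minimum total weight of any directed path from i to j (possibly empty when i = j).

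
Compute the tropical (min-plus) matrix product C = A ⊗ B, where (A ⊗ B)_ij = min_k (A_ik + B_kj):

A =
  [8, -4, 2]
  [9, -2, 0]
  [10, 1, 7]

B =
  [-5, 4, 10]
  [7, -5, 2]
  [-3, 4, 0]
A ⊗ B =
  [-1, -9, -2]
  [-3, -7, 0]
  [4, -4, 3]

Apply the min-plus product entry-by-entry:
  C[0][0] = min over k of (A[0][0] + B[0][0] = 8 + -5 = 3, A[0][1] + B[1][0] = -4 + 7 = 3, A[0][2] + B[2][0] = 2 + -3 = -1) = -1 (attained at k = 2)
  C[0][1] = min over k of (A[0][0] + B[0][1] = 8 + 4 = 12, A[0][1] + B[1][1] = -4 + -5 = -9, A[0][2] + B[2][1] = 2 + 4 = 6) = -9 (attained at k = 1)
  C[0][2] = min over k of (A[0][0] + B[0][2] = 8 + 10 = 18, A[0][1] + B[1][2] = -4 + 2 = -2, A[0][2] + B[2][2] = 2 + 0 = 2) = -2 (attained at k = 1)
  C[1][0] = min over k of (A[1][0] + B[0][0] = 9 + -5 = 4, A[1][1] + B[1][0] = -2 + 7 = 5, A[1][2] + B[2][0] = 0 + -3 = -3) = -3 (attained at k = 2)
  C[1][1] = min over k of (A[1][0] + B[0][1] = 9 + 4 = 13, A[1][1] + B[1][1] = -2 + -5 = -7, A[1][2] + B[2][1] = 0 + 4 = 4) = -7 (attained at k = 1)
  C[1][2] = min over k of (A[1][0] + B[0][2] = 9 + 10 = 19, A[1][1] + B[1][2] = -2 + 2 = 0, A[1][2] + B[2][2] = 0 + 0 = 0) = 0 (attained at k = 1)
  C[2][0] = min over k of (A[2][0] + B[0][0] = 10 + -5 = 5, A[2][1] + B[1][0] = 1 + 7 = 8, A[2][2] + B[2][0] = 7 + -3 = 4) = 4 (attained at k = 2)
  C[2][1] = min over k of (A[2][0] + B[0][1] = 10 + 4 = 14, A[2][1] + B[1][1] = 1 + -5 = -4, A[2][2] + B[2][1] = 7 + 4 = 11) = -4 (attained at k = 1)
  C[2][2] = min over k of (A[2][0] + B[0][2] = 10 + 10 = 20, A[2][1] + B[1][2] = 1 + 2 = 3, A[2][2] + B[2][2] = 7 + 0 = 7) = 3 (attained at k = 1)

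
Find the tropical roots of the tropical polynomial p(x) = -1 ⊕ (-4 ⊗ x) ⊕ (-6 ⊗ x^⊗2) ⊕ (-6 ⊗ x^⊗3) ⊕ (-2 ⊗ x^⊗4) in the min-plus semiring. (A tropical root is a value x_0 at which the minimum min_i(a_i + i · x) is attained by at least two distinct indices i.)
Roots: {-4, 0, 2, 3}

Each tropical root is a break point of the lower envelope of the lines y = a_i + i · x (there are 5 lines, with slopes 0, 1, ..., 4). Only the lines that attain the minimum somewhere contribute to roots; other lines are dominated. Here the surviving (envelope) indices are i = 4, i = 3, i = 2, i = 1, i = 0.
Intersections between consecutive envelope lines give the roots: for adjacent envelope indices i < j the intersection is x = (a_i − a_j) / (j − i). Reading off the sorted break points: {-4, 0, 2, 3}.
Verification: at each break x_0, at least two indices attain the minimum of min_i(a_i + i · x_0).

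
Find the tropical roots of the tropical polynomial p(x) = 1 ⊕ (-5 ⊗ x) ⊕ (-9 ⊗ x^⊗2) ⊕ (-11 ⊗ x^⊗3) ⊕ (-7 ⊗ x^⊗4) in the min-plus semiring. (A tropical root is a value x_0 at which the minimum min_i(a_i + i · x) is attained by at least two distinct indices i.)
Roots: {-4, 2, 4, 6}

Each tropical root is a break point of the lower envelope of the lines y = a_i + i · x (there are 5 lines, with slopes 0, 1, ..., 4). Only the lines that attain the minimum somewhere contribute to roots; other lines are dominated. Here the surviving (envelope) indices are i = 4, i = 3, i = 2, i = 1, i = 0.
Intersections between consecutive envelope lines give the roots: for adjacent envelope indices i < j the intersection is x = (a_i − a_j) / (j − i). Reading off the sorted break points: {-4, 2, 4, 6}.
Verification: at each break x_0, at least two indices attain the minimum of min_i(a_i + i · x_0).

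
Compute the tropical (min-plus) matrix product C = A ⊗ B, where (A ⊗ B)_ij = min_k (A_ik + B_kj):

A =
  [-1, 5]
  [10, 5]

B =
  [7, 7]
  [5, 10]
A ⊗ B =
  [6, 6]
  [10, 15]

Apply the min-plus product entry-by-entry:
  C[0][0] = min over k of (A[0][0] + B[0][0] = -1 + 7 = 6, A[0][1] + B[1][0] = 5 + 5 = 10) = 6 (attained at k = 0)
  C[0][1] = min over k of (A[0][0] + B[0][1] = -1 + 7 = 6, A[0][1] + B[1][1] = 5 + 10 = 15) = 6 (attained at k = 0)
  C[1][0] = min over k of (A[1][0] + B[0][0] = 10 + 7 = 17, A[1][1] + B[1][0] = 5 + 5 = 10) = 10 (attained at k = 1)
  C[1][1] = min over k of (A[1][0] + B[0][1] = 10 + 7 = 17, A[1][1] + B[1][1] = 5 + 10 = 15) = 15 (attained at k = 1)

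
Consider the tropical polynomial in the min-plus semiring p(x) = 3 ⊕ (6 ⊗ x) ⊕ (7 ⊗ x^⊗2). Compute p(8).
p(8) = 3

A tropical monomial a ⊗ x^⊗i evaluates to a + i · x. Evaluating each term at x = 8:
  Term 0 contributes 3 + 0 · 8 = 3
  Term 1 contributes 6 + 1 · 8 = 14
  Term 2 contributes 7 + 2 · 8 = 23
p(8) = ⊕ of these = min[3, 14, 23] = 3.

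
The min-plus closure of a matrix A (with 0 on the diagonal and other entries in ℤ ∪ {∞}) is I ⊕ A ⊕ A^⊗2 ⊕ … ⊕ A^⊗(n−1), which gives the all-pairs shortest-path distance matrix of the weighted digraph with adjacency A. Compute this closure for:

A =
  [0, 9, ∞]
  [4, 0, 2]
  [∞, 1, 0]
Closure =
  [0, 9, 11]
  [4, 0, 2]
  [5, 1, 0]

This is the Floyd-Warshall all-pairs shortest-path computation. For each intermediate vertex k = 0, 1, …, 2, update dist[i][j] ← min(dist[i][j], dist[i][k] + dist[k][j]). The final matrix gives, for each (i, j), the minimum total weight of any directed path from i to j (possibly empty when i = j).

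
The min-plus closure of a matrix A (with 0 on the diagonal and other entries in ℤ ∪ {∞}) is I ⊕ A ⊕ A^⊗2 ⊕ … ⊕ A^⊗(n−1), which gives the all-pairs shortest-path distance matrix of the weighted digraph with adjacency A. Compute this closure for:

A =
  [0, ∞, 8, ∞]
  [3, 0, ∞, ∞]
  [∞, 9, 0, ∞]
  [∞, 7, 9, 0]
Closure =
  [0, 17, 8, ∞]
  [3, 0, 11, ∞]
  [12, 9, 0, ∞]
  [10, 7, 9, 0]

This is the Floyd-Warshall all-pairs shortest-path computation. For each intermediate vertex k = 0, 1, …, 3, update dist[i][j] ← min(dist[i][j], dist[i][k] + dist[k][j]). The final matrix gives, for each (i, j), the minimum total weight of any directed path from i to j (possibly empty when i = j).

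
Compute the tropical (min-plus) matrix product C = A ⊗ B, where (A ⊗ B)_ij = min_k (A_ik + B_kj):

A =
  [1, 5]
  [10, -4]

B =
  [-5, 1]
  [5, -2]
A ⊗ B =
  [-4, 2]
  [1, -6]

Apply the min-plus product entry-by-entry:
  C[0][0] = min over k of (A[0][0] + B[0][0] = 1 + -5 = -4, A[0][1] + B[1][0] = 5 + 5 = 10) = -4 (attained at k = 0)
  C[0][1] = min over k of (A[0][0] + B[0][1] = 1 + 1 = 2, A[0][1] + B[1][1] = 5 + -2 = 3) = 2 (attained at k = 0)
  C[1][0] = min over k of (A[1][0] + B[0][0] = 10 + -5 = 5, A[1][1] + B[1][0] = -4 + 5 = 1) = 1 (attained at k = 1)
  C[1][1] = min over k of (A[1][0] + B[0][1] = 10 + 1 = 11, A[1][1] + B[1][1] = -4 + -2 = -6) = -6 (attained at k = 1)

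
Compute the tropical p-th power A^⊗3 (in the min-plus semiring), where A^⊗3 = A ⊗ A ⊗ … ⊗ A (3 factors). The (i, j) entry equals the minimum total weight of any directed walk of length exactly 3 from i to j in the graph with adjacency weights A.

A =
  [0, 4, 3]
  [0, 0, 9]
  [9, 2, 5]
A^⊗3 =
  [0, 4, 3]
  [0, 0, 3]
  [2, 2, 5]

Each entry (A^⊗3)_ij equals the minimum over all length-3 walks i = v_0 → v_1 → … → v_3 = j of Σ_t A[v_t][v_{t+1}]. For example, for (i, j) = (0, 2) we minimise over 9 possible intermediate vertex sequences; the minimum is 3, attained along the walk 0 → 0 → 0 → 2.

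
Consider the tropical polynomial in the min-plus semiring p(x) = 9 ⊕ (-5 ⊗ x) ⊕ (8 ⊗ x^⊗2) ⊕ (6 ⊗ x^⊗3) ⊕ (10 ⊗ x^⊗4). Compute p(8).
p(8) = 3

A tropical monomial a ⊗ x^⊗i evaluates to a + i · x. Evaluating each term at x = 8:
  Term 0 contributes 9 + 0 · 8 = 9
  Term 1 contributes -5 + 1 · 8 = 3
  Term 2 contributes 8 + 2 · 8 = 24
  Term 3 contributes 6 + 3 · 8 = 30
  Term 4 contributes 10 + 4 · 8 = 42
p(8) = ⊕ of these = min[9, 3, 24, 30, 42] = 3.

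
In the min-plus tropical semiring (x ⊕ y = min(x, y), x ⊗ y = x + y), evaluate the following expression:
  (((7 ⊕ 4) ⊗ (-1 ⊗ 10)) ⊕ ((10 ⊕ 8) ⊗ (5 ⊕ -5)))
(((7 ⊕ 4) ⊗ (-1 ⊗ 10)) ⊕ ((10 ⊕ 8) ⊗ (5 ⊕ -5))) = 3

Expand innermost to outermost. Recall ⊕ takes the minimum of its arguments and ⊗ takes their sum. Working out the expression (((7 ⊕ 4) ⊗ (-1 ⊗ 10)) ⊕ ((10 ⊕ 8) ⊗ (5 ⊕ -5))) gives 3.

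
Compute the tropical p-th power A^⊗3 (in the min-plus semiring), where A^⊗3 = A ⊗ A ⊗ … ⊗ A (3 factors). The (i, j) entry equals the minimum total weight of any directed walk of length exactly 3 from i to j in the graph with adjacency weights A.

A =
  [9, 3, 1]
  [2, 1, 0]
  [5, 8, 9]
A^⊗3 =
  [6, 5, 4]
  [4, 3, 2]
  [10, 9, 8]

Each entry (A^⊗3)_ij equals the minimum over all length-3 walks i = v_0 → v_1 → … → v_3 = j of Σ_t A[v_t][v_{t+1}]. For example, for (i, j) = (0, 2) we minimise over 9 possible intermediate vertex sequences; the minimum is 4, attained along the walk 0 → 1 → 1 → 2.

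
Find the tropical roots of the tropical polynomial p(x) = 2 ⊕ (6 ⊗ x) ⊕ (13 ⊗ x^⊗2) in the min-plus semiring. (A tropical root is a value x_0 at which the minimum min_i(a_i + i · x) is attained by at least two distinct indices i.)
Roots: {-7, -4}

Each tropical root is a break point of the lower envelope of the lines y = a_i + i · x (there are 3 lines, with slopes 0, 1, ..., 2). Only the lines that attain the minimum somewhere contribute to roots; other lines are dominated. Here the surviving (envelope) indices are i = 2, i = 1, i = 0.
Intersections between consecutive envelope lines give the roots: for adjacent envelope indices i < j the intersection is x = (a_i − a_j) / (j − i). Reading off the sorted break points: {-7, -4}.
Verification: at each break x_0, at least two indices attain the minimum of min_i(a_i + i · x_0).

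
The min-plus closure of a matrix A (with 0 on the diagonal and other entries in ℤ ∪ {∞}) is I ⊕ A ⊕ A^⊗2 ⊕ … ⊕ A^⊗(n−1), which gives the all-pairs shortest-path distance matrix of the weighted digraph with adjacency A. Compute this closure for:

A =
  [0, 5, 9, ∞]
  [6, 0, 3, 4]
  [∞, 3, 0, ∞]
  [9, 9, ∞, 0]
Closure =
  [0, 5, 8, 9]
  [6, 0, 3, 4]
  [9, 3, 0, 7]
  [9, 9, 12, 0]

This is the Floyd-Warshall all-pairs shortest-path computation. For each intermediate vertex k = 0, 1, …, 3, update dist[i][j] ← min(dist[i][j], dist[i][k] + dist[k][j]). The final matrix gives, for each (i, j), the minimum total weight of any directed path from i to j (possibly empty when i = j).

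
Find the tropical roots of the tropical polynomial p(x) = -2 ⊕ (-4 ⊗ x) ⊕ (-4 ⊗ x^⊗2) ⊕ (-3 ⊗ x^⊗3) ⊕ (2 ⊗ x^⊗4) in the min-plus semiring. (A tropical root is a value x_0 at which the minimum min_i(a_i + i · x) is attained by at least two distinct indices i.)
Roots: {-5, -1, 0, 2}

Each tropical root is a break point of the lower envelope of the lines y = a_i + i · x (there are 5 lines, with slopes 0, 1, ..., 4). Only the lines that attain the minimum somewhere contribute to roots; other lines are dominated. Here the surviving (envelope) indices are i = 4, i = 3, i = 2, i = 1, i = 0.
Intersections between consecutive envelope lines give the roots: for adjacent envelope indices i < j the intersection is x = (a_i − a_j) / (j − i). Reading off the sorted break points: {-5, -1, 0, 2}.
Verification: at each break x_0, at least two indices attain the minimum of min_i(a_i + i · x_0).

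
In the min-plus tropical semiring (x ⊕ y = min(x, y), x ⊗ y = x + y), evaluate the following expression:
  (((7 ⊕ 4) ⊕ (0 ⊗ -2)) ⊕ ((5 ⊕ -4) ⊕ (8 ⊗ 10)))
(((7 ⊕ 4) ⊕ (0 ⊗ -2)) ⊕ ((5 ⊕ -4) ⊕ (8 ⊗ 10))) = -4

Expand innermost to outermost. Recall ⊕ takes the minimum of its arguments and ⊗ takes their sum. Working out the expression (((7 ⊕ 4) ⊕ (0 ⊗ -2)) ⊕ ((5 ⊕ -4) ⊕ (8 ⊗ 10))) gives -4.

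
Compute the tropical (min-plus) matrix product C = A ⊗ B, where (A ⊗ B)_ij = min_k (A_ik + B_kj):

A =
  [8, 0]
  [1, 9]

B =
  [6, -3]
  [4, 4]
A ⊗ B =
  [4, 4]
  [7, -2]

Apply the min-plus product entry-by-entry:
  C[0][0] = min over k of (A[0][0] + B[0][0] = 8 + 6 = 14, A[0][1] + B[1][0] = 0 + 4 = 4) = 4 (attained at k = 1)
  C[0][1] = min over k of (A[0][0] + B[0][1] = 8 + -3 = 5, A[0][1] + B[1][1] = 0 + 4 = 4) = 4 (attained at k = 1)
  C[1][0] = min over k of (A[1][0] + B[0][0] = 1 + 6 = 7, A[1][1] + B[1][0] = 9 + 4 = 13) = 7 (attained at k = 0)
  C[1][1] = min over k of (A[1][0] + B[0][1] = 1 + -3 = -2, A[1][1] + B[1][1] = 9 + 4 = 13) = -2 (attained at k = 0)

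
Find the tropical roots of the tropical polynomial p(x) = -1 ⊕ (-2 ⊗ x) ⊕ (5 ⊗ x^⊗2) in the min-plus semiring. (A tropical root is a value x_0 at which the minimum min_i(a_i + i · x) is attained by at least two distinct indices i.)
Roots: {-7, 1}

Each tropical root is a break point of the lower envelope of the lines y = a_i + i · x (there are 3 lines, with slopes 0, 1, ..., 2). Only the lines that attain the minimum somewhere contribute to roots; other lines are dominated. Here the surviving (envelope) indices are i = 2, i = 1, i = 0.
Intersections between consecutive envelope lines give the roots: for adjacent envelope indices i < j the intersection is x = (a_i − a_j) / (j − i). Reading off the sorted break points: {-7, 1}.
Verification: at each break x_0, at least two indices attain the minimum of min_i(a_i + i · x_0).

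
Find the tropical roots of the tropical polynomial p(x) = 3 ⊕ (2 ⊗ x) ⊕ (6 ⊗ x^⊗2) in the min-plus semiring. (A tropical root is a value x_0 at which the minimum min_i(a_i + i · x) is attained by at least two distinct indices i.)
Roots: {-4, 1}

Each tropical root is a break point of the lower envelope of the lines y = a_i + i · x (there are 3 lines, with slopes 0, 1, ..., 2). Only the lines that attain the minimum somewhere contribute to roots; other lines are dominated. Here the surviving (envelope) indices are i = 2, i = 1, i = 0.
Intersections between consecutive envelope lines give the roots: for adjacent envelope indices i < j the intersection is x = (a_i − a_j) / (j − i). Reading off the sorted break points: {-4, 1}.
Verification: at each break x_0, at least two indices attain the minimum of min_i(a_i + i · x_0).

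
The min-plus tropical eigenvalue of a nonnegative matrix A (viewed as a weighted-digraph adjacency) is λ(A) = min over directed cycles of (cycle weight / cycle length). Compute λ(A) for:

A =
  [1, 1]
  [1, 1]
λ(A) = 1

Enumerate directed cycles and compute their means (weight / length). Sample:
  cycle 0 → 0: weight = 1, length = 1, mean = 1/1 ≈ 1.000
  cycle 1 → 1: weight = 1, length = 1, mean = 1/1 ≈ 1.000
  cycle 0 → 1 → 0: weight = 2, length = 2, mean = 2/2 ≈ 1.000
  cycle 1 → 0 → 1: weight = 2, length = 2, mean = 2/2 ≈ 1.000
Minimum mean = 1.000, attained e.g. along the cycle 0 → 0 with weight 1 and length 1. So λ(A) = 1/1 = 1.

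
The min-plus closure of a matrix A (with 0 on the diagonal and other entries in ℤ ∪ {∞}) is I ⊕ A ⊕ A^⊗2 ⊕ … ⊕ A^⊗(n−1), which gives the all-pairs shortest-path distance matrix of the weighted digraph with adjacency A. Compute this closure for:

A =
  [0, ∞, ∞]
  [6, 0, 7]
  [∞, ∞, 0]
Closure =
  [0, ∞, ∞]
  [6, 0, 7]
  [∞, ∞, 0]

This is the Floyd-Warshall all-pairs shortest-path computation. For each intermediate vertex k = 0, 1, …, 2, update dist[i][j] ← min(dist[i][j], dist[i][k] + dist[k][j]). The final matrix gives, for each (i, j), the minimum total weight of any directed path from i to j (possibly empty when i = j).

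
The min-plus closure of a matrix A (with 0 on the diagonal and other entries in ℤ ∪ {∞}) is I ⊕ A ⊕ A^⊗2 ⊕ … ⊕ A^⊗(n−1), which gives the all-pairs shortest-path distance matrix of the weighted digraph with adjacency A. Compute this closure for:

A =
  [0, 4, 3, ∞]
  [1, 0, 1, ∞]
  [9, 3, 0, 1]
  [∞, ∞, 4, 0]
Closure =
  [0, 4, 3, 4]
  [1, 0, 1, 2]
  [4, 3, 0, 1]
  [8, 7, 4, 0]

This is the Floyd-Warshall all-pairs shortest-path computation. For each intermediate vertex k = 0, 1, …, 3, update dist[i][j] ← min(dist[i][j], dist[i][k] + dist[k][j]). The final matrix gives, for each (i, j), the minimum total weight of any directed path from i to j (possibly empty when i = j).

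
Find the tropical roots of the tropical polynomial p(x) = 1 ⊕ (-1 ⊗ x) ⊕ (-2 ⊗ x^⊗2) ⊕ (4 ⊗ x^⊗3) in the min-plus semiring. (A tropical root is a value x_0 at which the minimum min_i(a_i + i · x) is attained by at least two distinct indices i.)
Roots: {-6, 1, 2}

Each tropical root is a break point of the lower envelope of the lines y = a_i + i · x (there are 4 lines, with slopes 0, 1, ..., 3). Only the lines that attain the minimum somewhere contribute to roots; other lines are dominated. Here the surviving (envelope) indices are i = 3, i = 2, i = 1, i = 0.
Intersections between consecutive envelope lines give the roots: for adjacent envelope indices i < j the intersection is x = (a_i − a_j) / (j − i). Reading off the sorted break points: {-6, 1, 2}.
Verification: at each break x_0, at least two indices attain the minimum of min_i(a_i + i · x_0).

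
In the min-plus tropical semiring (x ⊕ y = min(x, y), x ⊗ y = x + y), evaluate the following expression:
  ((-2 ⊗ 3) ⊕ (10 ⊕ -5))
((-2 ⊗ 3) ⊕ (10 ⊕ -5)) = -5

Expand innermost to outermost. Recall ⊕ takes the minimum of its arguments and ⊗ takes their sum. Working out the expression ((-2 ⊗ 3) ⊕ (10 ⊕ -5)) gives -5.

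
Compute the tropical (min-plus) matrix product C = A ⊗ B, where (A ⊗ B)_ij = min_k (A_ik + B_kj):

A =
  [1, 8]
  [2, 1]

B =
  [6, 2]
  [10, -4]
A ⊗ B =
  [7, 3]
  [8, -3]

Apply the min-plus product entry-by-entry:
  C[0][0] = min over k of (A[0][0] + B[0][0] = 1 + 6 = 7, A[0][1] + B[1][0] = 8 + 10 = 18) = 7 (attained at k = 0)
  C[0][1] = min over k of (A[0][0] + B[0][1] = 1 + 2 = 3, A[0][1] + B[1][1] = 8 + -4 = 4) = 3 (attained at k = 0)
  C[1][0] = min over k of (A[1][0] + B[0][0] = 2 + 6 = 8, A[1][1] + B[1][0] = 1 + 10 = 11) = 8 (attained at k = 0)
  C[1][1] = min over k of (A[1][0] + B[0][1] = 2 + 2 = 4, A[1][1] + B[1][1] = 1 + -4 = -3) = -3 (attained at k = 1)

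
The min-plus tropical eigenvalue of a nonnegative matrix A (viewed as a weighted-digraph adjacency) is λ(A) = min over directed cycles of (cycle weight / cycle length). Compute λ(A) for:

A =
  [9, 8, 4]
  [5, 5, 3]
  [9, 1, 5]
λ(A) = 2

Enumerate directed cycles and compute their means (weight / length). Sample:
  cycle 0 → 0: weight = 9, length = 1, mean = 9/1 ≈ 9.000
  cycle 1 → 1: weight = 5, length = 1, mean = 5/1 ≈ 5.000
  cycle 2 → 2: weight = 5, length = 1, mean = 5/1 ≈ 5.000
  cycle 0 → 1 → 0: weight = 13, length = 2, mean = 13/2 ≈ 6.500
  cycle 0 → 2 → 0: weight = 13, length = 2, mean = 13/2 ≈ 6.500
  cycle 1 → 0 → 1: weight = 13, length = 2, mean = 13/2 ≈ 6.500
Minimum mean = 2.000, attained e.g. along the cycle 1 → 2 → 1 with weight 4 and length 2. So λ(A) = 4/2 = 2.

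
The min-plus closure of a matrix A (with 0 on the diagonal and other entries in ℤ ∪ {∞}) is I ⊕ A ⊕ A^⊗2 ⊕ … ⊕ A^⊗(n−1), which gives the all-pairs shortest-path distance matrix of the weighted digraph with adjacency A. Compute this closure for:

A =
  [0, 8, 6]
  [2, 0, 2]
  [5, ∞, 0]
Closure =
  [0, 8, 6]
  [2, 0, 2]
  [5, 13, 0]

This is the Floyd-Warshall all-pairs shortest-path computation. For each intermediate vertex k = 0, 1, …, 2, update dist[i][j] ← min(dist[i][j], dist[i][k] + dist[k][j]). The final matrix gives, for each (i, j), the minimum total weight of any directed path from i to j (possibly empty when i = j).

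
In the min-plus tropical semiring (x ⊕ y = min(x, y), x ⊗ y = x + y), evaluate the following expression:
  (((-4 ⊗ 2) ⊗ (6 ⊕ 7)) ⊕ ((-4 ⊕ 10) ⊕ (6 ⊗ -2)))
(((-4 ⊗ 2) ⊗ (6 ⊕ 7)) ⊕ ((-4 ⊕ 10) ⊕ (6 ⊗ -2))) = -4

Expand innermost to outermost. Recall ⊕ takes the minimum of its arguments and ⊗ takes their sum. Working out the expression (((-4 ⊗ 2) ⊗ (6 ⊕ 7)) ⊕ ((-4 ⊕ 10) ⊕ (6 ⊗ -2))) gives -4.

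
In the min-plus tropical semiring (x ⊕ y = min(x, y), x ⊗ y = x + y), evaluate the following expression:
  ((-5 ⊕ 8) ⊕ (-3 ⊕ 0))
((-5 ⊕ 8) ⊕ (-3 ⊕ 0)) = -5

Expand innermost to outermost. Recall ⊕ takes the minimum of its arguments and ⊗ takes their sum. Working out the expression ((-5 ⊕ 8) ⊕ (-3 ⊕ 0)) gives -5.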